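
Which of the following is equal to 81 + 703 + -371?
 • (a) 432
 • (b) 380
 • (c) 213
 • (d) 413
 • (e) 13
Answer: d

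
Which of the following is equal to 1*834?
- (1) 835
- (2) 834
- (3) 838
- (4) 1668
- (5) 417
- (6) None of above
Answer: 2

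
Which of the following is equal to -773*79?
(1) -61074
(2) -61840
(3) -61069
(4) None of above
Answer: 4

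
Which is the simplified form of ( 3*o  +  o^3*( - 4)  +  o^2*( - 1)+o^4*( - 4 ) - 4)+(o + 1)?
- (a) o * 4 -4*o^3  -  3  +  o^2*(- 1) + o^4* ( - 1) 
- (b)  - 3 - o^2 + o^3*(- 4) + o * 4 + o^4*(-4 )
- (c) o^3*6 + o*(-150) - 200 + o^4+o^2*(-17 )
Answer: b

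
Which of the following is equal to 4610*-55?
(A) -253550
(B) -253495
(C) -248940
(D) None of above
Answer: A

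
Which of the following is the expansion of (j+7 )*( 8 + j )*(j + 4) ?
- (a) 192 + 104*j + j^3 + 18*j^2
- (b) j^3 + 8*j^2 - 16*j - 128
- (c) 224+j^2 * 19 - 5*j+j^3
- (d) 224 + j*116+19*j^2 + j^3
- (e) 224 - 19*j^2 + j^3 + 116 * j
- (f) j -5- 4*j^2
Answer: d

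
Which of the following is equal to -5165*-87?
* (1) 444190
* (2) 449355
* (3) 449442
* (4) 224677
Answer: 2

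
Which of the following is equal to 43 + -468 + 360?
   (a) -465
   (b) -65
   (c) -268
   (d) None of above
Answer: b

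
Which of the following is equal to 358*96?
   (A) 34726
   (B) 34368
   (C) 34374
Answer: B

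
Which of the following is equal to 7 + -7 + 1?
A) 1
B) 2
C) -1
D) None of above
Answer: A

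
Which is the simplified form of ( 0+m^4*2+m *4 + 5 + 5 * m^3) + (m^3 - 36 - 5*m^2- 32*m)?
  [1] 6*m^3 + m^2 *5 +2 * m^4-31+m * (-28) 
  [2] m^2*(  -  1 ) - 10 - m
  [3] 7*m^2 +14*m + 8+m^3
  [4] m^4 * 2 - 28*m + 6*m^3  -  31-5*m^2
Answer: 4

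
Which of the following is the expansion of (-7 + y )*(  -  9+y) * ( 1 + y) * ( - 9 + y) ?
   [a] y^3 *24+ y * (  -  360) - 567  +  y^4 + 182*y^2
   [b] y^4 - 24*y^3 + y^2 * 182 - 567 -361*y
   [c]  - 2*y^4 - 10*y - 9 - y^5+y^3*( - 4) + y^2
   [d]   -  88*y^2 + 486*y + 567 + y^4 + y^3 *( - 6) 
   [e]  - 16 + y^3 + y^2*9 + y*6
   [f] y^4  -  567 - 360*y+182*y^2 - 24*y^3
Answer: f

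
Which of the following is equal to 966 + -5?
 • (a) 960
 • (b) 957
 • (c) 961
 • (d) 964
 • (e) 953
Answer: c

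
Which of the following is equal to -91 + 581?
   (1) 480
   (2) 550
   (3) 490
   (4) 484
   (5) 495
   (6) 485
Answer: 3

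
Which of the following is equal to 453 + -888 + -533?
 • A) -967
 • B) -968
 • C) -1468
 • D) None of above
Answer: B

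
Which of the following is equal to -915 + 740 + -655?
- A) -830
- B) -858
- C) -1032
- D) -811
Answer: A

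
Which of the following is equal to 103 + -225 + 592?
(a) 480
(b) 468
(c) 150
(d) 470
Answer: d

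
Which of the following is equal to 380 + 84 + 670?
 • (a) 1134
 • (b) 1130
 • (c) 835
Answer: a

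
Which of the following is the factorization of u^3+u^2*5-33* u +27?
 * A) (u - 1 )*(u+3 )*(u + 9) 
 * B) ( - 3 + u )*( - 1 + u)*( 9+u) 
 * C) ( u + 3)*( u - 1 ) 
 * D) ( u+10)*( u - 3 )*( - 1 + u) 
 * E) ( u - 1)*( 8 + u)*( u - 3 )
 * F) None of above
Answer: B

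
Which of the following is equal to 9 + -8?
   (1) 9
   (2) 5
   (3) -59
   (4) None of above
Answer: 4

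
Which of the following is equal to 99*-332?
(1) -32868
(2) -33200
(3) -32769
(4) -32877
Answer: 1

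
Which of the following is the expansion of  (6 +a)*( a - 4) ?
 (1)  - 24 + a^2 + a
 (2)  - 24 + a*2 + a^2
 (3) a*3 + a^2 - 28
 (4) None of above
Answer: 2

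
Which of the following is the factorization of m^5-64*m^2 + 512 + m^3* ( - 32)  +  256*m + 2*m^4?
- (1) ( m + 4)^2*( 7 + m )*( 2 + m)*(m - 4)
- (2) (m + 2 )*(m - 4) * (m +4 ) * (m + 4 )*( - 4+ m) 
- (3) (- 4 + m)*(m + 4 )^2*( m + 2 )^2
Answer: 2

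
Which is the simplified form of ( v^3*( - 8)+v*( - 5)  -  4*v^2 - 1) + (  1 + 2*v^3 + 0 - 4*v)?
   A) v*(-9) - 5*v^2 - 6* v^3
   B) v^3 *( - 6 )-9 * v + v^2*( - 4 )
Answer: B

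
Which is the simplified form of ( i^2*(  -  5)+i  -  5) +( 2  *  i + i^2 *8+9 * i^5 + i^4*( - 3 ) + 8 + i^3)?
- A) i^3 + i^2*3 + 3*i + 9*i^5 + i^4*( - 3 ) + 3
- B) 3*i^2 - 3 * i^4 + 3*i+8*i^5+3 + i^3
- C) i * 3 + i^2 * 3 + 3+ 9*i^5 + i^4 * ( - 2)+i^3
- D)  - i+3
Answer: A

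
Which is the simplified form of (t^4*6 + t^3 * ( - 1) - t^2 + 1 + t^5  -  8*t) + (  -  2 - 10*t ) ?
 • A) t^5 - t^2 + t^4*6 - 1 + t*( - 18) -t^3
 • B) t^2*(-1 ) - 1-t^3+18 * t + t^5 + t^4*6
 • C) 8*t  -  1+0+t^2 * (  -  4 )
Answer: A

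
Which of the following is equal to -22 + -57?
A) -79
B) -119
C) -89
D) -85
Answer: A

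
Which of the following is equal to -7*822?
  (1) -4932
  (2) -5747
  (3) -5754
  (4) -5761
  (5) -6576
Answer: 3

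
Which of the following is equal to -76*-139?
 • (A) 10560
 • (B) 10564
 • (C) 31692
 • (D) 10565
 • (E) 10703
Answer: B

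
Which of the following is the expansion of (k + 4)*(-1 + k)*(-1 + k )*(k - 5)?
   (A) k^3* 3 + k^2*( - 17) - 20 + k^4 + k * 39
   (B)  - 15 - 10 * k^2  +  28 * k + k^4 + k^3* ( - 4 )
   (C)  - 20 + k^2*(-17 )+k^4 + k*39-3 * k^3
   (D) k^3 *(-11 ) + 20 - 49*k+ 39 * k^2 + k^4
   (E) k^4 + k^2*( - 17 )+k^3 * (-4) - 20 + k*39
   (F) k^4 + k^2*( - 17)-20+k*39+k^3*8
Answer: C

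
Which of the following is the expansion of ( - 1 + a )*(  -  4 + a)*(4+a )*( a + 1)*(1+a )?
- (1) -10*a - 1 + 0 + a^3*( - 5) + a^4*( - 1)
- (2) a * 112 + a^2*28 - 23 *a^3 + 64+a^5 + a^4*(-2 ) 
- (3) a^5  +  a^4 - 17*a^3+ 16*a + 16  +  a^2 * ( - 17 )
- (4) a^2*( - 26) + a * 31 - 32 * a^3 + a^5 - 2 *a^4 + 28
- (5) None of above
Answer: 3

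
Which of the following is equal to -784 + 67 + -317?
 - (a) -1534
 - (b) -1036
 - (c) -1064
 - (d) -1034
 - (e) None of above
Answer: d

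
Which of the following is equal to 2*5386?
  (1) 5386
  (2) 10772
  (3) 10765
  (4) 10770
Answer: 2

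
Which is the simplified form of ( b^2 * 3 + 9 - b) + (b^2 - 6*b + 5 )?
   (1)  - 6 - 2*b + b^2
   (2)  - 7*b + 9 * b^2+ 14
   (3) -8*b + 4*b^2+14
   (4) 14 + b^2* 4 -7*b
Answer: 4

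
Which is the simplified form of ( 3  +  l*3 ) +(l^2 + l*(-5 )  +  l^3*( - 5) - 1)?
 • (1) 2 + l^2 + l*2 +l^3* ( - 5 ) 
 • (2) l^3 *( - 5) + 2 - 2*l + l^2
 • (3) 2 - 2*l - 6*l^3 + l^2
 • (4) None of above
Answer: 2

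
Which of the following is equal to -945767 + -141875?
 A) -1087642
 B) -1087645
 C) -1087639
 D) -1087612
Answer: A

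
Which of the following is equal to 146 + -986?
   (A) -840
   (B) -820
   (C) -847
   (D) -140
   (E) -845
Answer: A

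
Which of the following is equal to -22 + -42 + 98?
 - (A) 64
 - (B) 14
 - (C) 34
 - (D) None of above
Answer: C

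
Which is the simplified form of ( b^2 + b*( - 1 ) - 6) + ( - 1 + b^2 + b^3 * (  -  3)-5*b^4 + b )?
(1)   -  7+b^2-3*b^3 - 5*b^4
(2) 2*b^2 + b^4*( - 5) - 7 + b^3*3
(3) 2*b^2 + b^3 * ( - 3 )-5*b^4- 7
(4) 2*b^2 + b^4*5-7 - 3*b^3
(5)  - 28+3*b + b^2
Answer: 3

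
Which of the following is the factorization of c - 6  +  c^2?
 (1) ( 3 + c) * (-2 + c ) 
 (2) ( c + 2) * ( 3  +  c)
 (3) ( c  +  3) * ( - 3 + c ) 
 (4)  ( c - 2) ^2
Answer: 1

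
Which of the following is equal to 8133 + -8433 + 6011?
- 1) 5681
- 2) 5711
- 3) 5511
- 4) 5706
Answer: 2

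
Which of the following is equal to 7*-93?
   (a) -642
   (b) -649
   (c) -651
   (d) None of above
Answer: c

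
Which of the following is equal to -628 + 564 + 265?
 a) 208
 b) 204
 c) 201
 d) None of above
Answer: c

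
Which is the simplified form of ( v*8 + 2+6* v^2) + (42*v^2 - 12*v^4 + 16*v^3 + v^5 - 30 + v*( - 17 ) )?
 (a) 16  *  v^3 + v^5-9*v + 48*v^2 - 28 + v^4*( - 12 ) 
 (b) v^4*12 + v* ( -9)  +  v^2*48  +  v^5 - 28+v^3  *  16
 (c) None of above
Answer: a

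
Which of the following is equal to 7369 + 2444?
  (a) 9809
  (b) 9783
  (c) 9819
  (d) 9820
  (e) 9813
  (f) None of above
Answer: e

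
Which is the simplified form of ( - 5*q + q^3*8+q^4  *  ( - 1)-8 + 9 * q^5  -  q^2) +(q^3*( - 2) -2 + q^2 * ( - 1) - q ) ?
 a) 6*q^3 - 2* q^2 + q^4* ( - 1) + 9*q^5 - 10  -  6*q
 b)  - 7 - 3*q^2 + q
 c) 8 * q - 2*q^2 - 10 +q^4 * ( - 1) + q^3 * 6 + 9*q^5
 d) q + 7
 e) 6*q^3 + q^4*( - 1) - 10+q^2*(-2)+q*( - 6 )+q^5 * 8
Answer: a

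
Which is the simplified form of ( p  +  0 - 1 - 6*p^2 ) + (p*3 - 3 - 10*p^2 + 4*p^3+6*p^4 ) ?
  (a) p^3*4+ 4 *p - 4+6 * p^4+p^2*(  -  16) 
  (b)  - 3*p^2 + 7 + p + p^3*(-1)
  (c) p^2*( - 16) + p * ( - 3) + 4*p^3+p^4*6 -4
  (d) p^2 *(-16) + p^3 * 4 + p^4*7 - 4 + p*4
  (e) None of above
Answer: a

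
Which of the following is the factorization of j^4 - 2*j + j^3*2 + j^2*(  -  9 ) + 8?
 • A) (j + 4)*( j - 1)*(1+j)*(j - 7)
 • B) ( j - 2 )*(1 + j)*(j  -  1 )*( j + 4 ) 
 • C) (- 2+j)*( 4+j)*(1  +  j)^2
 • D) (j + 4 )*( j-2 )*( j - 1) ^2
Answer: B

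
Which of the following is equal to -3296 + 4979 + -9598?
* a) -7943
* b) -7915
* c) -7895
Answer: b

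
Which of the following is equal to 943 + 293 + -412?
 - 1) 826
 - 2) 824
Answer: 2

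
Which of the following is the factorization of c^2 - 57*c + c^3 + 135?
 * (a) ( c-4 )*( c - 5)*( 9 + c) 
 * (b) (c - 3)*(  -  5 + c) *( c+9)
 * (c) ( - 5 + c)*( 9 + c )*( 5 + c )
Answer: b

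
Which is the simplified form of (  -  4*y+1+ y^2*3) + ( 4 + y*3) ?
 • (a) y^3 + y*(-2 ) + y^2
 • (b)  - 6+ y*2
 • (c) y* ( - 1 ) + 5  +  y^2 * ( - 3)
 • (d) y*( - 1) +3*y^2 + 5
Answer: d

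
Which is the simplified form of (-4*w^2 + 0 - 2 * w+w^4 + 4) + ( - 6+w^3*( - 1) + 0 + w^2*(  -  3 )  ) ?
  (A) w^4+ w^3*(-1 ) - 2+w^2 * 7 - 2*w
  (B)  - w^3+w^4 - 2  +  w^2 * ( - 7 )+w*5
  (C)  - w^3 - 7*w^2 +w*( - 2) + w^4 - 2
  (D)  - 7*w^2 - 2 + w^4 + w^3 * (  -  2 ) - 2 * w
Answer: C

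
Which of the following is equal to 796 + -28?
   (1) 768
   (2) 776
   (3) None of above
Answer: 1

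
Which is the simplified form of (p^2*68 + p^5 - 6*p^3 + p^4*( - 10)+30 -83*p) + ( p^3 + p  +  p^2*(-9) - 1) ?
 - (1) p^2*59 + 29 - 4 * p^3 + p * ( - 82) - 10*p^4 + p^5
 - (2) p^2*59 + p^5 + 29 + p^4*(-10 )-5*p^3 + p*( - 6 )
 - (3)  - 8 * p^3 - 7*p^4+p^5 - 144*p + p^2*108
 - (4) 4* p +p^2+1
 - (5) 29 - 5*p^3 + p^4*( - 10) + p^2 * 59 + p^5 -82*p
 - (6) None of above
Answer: 5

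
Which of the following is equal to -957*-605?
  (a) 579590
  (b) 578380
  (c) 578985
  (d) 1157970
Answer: c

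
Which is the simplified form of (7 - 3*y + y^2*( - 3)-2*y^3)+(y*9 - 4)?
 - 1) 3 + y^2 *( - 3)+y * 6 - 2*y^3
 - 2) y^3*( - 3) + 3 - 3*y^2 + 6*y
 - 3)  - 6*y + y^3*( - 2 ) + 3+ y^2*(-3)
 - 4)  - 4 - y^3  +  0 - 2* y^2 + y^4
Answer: 1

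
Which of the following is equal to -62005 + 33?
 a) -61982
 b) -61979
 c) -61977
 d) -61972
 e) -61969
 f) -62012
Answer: d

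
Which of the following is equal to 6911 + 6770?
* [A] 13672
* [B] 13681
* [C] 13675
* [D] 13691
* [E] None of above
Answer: B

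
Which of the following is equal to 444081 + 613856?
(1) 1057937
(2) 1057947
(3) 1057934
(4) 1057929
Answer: 1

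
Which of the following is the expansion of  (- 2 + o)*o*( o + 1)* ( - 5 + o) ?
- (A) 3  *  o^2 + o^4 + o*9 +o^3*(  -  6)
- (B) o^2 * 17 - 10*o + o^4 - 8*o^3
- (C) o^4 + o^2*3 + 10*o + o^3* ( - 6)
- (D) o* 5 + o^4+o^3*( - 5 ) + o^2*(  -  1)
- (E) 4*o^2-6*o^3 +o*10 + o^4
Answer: C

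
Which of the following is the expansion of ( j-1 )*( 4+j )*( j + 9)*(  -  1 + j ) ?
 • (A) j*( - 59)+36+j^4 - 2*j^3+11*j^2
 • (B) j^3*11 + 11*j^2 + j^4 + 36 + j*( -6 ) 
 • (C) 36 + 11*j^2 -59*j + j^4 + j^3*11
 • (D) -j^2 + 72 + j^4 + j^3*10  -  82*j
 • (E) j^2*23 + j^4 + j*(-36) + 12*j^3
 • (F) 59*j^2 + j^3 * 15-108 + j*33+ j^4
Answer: C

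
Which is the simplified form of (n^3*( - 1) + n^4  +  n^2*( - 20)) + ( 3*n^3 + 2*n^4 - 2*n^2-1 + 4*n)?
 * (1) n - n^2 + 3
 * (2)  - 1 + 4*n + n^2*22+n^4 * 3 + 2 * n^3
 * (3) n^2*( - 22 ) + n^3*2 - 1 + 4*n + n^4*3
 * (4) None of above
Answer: 3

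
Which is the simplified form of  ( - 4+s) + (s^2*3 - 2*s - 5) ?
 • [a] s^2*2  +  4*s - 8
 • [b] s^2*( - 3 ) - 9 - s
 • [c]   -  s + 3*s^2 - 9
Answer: c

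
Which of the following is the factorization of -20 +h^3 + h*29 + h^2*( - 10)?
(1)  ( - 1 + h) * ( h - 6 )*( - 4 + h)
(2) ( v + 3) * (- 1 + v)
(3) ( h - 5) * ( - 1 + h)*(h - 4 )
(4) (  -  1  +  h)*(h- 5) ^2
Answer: 3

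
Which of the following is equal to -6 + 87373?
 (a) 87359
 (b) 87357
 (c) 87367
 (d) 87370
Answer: c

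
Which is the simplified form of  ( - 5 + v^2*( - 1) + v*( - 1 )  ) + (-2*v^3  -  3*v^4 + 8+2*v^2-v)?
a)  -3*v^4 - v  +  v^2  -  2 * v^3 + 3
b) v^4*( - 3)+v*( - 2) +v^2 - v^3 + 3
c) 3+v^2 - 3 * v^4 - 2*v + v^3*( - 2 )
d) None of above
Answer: c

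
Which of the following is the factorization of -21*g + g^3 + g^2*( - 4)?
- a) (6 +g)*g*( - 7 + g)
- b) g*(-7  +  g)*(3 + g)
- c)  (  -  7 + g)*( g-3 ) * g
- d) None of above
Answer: b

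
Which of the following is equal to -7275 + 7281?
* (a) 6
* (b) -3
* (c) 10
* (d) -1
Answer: a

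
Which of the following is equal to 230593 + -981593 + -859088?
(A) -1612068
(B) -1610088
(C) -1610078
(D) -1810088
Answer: B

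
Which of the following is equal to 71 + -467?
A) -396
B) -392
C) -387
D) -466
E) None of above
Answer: A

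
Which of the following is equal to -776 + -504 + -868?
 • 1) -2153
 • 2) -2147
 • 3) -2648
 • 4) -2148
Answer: 4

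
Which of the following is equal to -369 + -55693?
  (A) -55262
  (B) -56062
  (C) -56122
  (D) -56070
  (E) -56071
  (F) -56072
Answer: B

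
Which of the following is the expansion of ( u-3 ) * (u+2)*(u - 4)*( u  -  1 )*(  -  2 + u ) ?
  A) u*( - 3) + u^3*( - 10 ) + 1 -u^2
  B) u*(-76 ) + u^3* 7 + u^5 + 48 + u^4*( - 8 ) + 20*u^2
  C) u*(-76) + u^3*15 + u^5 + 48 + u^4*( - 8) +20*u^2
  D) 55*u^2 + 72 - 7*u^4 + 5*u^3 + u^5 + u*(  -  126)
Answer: C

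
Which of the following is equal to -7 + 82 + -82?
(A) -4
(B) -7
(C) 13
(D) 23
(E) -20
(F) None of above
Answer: B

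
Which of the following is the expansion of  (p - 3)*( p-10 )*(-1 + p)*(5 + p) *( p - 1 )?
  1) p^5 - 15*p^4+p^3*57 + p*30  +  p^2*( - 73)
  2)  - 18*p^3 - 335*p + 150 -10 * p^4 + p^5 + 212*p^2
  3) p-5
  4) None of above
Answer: 2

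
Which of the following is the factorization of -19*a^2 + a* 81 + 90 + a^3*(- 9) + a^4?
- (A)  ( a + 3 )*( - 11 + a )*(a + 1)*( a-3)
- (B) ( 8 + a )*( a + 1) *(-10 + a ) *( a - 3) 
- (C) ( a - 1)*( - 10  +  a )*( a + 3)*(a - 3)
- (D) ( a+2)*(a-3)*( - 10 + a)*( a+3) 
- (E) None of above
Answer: E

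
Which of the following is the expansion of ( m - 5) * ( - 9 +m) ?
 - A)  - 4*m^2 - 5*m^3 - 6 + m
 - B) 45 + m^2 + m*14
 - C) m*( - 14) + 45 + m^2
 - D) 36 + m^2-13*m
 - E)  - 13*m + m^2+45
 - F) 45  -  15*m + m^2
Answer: C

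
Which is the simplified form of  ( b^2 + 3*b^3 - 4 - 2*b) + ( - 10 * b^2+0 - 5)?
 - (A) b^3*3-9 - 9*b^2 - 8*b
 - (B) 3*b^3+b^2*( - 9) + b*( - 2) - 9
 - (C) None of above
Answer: B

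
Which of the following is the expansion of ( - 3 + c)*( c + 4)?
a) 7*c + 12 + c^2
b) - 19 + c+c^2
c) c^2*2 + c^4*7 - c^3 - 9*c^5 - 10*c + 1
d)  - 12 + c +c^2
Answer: d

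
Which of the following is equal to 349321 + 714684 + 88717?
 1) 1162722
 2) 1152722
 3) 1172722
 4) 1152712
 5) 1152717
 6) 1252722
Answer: 2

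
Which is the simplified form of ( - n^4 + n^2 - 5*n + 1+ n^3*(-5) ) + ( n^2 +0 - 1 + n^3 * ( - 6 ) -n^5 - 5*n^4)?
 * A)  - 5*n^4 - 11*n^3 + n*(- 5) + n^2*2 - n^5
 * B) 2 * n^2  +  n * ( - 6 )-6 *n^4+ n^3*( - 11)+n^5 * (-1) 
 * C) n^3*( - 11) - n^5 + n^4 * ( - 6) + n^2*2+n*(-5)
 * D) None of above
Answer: C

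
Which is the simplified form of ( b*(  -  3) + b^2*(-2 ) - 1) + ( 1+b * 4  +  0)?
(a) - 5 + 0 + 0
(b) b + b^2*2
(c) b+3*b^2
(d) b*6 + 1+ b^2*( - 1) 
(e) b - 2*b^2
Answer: e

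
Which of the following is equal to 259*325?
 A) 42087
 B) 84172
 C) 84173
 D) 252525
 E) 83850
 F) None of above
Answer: F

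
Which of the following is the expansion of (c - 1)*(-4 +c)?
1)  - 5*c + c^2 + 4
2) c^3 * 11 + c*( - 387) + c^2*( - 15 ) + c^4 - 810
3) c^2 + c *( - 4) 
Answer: 1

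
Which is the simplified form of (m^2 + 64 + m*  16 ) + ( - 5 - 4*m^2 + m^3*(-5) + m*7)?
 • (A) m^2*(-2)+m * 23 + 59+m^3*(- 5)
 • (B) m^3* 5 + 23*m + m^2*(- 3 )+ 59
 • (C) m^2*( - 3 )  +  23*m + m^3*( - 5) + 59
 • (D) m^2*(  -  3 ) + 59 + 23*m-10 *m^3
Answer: C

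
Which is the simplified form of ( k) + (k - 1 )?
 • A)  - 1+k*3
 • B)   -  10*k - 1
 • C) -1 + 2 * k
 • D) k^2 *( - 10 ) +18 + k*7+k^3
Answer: C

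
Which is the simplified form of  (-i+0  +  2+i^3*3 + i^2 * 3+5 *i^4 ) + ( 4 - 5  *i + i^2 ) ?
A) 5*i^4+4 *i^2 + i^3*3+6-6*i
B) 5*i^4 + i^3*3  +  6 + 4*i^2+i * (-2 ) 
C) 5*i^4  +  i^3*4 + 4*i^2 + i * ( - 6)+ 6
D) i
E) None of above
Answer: A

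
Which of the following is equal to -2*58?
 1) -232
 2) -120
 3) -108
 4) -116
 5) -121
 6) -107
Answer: 4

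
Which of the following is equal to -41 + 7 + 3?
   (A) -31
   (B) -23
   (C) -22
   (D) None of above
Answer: A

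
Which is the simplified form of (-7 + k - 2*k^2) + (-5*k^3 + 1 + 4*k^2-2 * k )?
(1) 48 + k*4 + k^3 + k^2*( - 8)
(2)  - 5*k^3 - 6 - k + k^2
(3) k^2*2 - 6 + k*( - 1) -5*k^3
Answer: 3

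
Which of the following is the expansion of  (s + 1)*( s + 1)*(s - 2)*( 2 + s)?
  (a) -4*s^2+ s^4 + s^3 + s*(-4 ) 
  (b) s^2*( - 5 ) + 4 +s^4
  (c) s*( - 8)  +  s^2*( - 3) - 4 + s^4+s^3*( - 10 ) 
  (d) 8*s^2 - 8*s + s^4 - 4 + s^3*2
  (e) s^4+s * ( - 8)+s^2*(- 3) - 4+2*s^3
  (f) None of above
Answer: e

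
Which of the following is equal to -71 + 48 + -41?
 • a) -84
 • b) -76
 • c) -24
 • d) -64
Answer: d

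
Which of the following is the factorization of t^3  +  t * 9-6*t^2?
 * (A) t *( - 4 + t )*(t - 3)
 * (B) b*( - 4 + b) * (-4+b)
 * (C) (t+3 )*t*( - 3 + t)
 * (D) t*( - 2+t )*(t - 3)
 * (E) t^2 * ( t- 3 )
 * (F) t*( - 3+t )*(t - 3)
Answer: F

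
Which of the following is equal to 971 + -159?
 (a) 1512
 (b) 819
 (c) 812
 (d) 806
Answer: c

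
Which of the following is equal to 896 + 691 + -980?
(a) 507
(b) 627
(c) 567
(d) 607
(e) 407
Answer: d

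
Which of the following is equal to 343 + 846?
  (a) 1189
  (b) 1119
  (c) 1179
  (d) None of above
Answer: a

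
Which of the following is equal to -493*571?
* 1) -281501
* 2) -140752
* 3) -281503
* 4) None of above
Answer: 3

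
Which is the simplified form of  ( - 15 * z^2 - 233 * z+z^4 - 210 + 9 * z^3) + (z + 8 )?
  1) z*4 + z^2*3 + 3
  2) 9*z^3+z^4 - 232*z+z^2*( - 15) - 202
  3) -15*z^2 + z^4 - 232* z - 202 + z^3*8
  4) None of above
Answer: 2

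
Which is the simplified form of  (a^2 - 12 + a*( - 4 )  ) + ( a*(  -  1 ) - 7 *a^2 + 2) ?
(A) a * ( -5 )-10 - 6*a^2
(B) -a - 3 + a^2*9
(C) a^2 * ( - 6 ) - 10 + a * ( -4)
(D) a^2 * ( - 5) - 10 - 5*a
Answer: A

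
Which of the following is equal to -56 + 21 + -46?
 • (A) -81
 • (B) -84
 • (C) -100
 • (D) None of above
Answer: A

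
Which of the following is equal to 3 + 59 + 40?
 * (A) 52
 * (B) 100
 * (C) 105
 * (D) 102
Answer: D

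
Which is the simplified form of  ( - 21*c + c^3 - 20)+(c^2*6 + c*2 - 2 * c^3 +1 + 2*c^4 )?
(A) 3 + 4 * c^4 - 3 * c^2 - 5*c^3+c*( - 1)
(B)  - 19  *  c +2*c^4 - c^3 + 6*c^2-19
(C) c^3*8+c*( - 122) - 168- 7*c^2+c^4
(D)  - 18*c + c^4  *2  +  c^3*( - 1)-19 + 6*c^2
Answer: B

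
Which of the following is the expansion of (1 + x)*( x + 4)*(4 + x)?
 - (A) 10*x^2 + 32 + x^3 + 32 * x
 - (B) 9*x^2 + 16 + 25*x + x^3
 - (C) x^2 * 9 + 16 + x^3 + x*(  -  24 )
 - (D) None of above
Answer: D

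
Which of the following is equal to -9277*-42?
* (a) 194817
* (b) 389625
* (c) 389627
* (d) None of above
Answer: d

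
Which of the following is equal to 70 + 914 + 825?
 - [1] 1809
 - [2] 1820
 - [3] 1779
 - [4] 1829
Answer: 1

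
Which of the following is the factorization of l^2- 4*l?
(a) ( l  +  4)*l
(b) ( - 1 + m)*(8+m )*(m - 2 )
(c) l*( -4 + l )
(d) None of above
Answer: c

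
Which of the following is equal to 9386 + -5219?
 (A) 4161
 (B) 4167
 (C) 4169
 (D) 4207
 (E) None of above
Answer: B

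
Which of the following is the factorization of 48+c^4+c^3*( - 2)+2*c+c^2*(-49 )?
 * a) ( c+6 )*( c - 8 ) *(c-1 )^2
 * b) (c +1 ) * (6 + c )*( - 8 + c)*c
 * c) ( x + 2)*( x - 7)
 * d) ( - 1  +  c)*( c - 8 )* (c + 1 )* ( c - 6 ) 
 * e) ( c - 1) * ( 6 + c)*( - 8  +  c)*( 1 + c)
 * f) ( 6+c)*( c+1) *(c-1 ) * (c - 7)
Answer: e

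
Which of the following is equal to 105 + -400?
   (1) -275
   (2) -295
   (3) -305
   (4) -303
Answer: 2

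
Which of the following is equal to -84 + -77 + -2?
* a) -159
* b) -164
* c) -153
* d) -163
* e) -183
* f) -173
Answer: d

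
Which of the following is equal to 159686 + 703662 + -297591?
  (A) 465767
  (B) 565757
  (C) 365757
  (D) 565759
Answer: B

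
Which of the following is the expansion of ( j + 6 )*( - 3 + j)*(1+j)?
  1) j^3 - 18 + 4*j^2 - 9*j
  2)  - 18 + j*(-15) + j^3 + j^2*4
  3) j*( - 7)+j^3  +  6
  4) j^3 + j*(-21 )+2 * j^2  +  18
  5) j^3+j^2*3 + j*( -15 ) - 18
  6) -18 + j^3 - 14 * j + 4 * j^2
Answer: 2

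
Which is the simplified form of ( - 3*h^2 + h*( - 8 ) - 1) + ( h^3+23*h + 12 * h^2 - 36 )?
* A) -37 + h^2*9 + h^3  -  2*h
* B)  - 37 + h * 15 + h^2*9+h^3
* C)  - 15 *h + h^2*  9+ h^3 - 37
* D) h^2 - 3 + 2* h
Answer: B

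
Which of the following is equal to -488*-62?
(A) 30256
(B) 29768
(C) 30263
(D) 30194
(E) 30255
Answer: A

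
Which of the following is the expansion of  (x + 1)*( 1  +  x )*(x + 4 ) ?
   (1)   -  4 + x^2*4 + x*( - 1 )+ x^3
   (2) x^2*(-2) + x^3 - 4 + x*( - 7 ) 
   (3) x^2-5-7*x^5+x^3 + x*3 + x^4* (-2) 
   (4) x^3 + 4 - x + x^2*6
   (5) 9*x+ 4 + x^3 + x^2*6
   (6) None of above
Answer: 5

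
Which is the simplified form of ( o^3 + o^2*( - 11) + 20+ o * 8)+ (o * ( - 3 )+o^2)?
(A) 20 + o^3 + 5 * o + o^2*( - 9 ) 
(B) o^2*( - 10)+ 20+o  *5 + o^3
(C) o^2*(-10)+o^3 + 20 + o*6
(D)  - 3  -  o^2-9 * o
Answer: B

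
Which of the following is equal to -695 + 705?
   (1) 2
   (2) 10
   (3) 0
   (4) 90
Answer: 2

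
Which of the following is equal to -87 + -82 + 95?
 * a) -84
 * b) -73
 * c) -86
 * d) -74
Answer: d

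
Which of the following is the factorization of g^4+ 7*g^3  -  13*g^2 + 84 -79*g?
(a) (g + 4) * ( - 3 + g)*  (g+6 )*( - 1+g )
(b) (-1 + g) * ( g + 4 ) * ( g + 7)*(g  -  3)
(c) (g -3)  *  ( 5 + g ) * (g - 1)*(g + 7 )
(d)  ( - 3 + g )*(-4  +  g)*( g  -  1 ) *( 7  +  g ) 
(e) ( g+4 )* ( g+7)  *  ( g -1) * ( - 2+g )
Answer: b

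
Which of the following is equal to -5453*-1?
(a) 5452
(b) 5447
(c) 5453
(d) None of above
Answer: c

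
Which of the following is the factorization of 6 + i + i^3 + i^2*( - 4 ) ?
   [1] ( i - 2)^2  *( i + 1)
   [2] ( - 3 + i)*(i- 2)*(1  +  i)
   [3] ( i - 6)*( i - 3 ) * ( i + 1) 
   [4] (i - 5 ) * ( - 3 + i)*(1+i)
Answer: 2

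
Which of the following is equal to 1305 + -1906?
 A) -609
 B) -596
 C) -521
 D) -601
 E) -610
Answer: D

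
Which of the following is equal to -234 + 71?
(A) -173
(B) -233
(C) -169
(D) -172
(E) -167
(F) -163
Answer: F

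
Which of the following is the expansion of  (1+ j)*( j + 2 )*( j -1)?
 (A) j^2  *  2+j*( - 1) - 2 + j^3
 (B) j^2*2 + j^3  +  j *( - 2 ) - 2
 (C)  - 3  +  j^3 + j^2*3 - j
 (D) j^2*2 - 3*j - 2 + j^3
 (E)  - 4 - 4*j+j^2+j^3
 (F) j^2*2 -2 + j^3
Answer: A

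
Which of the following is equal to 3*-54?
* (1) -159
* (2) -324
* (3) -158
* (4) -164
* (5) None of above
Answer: 5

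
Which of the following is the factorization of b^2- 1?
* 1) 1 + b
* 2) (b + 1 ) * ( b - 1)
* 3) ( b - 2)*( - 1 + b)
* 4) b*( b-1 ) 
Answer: 2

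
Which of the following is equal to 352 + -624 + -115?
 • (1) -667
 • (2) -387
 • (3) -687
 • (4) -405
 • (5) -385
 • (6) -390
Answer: 2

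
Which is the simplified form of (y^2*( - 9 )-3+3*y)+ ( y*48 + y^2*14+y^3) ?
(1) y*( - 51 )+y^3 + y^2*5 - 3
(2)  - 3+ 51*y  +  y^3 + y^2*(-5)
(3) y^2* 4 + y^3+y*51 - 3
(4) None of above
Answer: 4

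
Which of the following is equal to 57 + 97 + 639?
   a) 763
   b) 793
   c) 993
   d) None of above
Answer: b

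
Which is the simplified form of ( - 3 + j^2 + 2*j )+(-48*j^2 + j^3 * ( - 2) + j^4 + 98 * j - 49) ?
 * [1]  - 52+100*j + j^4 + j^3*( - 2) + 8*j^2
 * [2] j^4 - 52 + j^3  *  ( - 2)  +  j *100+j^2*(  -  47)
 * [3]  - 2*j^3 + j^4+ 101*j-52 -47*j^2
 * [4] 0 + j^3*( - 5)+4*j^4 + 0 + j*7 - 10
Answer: 2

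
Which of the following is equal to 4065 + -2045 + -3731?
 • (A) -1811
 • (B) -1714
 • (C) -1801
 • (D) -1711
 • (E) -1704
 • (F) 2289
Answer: D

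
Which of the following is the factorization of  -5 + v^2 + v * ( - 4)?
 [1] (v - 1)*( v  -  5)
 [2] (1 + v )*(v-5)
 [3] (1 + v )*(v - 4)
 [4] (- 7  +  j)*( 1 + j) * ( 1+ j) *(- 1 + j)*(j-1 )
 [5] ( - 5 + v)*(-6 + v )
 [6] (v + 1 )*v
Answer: 2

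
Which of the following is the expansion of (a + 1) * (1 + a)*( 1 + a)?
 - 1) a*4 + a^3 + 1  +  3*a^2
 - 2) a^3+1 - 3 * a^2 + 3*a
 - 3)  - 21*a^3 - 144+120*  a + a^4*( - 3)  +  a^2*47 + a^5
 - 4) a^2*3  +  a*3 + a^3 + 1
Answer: 4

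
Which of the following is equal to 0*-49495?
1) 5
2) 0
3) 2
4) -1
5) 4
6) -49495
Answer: 2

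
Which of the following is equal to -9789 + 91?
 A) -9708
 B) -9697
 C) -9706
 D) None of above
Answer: D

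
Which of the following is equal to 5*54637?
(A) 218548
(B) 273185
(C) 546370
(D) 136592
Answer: B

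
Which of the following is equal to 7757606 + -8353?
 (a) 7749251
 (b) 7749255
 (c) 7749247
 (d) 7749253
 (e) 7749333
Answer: d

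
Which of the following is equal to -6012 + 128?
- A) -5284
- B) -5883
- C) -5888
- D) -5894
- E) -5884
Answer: E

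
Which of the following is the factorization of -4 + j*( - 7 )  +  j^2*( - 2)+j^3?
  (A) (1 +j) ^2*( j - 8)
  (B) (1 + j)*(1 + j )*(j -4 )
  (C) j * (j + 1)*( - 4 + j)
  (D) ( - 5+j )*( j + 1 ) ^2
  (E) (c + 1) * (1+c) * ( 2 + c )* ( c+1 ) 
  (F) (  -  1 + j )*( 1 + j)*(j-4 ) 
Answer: B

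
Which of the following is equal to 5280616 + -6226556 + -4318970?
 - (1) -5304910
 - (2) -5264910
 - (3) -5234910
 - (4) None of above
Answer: 2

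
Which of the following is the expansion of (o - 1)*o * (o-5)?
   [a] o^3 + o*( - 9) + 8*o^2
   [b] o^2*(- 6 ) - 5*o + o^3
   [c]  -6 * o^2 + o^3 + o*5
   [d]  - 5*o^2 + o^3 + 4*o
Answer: c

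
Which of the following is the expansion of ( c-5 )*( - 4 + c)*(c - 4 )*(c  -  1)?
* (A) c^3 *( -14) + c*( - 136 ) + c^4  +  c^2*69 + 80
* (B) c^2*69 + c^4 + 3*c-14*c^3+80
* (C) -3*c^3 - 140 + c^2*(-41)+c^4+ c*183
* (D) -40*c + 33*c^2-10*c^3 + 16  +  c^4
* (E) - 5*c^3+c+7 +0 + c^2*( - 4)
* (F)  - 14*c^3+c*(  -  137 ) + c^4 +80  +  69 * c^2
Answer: A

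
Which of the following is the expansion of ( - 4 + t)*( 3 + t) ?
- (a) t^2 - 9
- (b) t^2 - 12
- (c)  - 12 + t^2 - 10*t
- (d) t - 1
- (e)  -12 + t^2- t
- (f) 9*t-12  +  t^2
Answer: e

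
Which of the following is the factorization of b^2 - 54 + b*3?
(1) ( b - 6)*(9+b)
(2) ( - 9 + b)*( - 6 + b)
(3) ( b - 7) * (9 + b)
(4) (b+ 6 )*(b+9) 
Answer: 1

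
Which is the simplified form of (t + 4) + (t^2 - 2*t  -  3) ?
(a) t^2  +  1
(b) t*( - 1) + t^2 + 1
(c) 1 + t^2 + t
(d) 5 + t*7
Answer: b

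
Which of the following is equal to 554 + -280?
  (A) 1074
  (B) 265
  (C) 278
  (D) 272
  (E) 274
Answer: E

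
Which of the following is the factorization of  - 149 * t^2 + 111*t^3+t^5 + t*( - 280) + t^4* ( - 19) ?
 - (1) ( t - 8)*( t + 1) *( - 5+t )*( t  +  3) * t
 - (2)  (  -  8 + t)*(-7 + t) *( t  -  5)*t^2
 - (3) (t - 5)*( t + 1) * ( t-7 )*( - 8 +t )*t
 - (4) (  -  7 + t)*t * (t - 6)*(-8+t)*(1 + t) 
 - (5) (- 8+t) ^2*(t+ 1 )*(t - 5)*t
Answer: 3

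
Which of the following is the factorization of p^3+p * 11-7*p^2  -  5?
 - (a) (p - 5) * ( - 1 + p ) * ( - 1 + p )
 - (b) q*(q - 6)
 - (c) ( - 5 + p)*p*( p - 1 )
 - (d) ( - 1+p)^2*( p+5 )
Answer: a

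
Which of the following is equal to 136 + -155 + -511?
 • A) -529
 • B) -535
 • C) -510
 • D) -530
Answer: D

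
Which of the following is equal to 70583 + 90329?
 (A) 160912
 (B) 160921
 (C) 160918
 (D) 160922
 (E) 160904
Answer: A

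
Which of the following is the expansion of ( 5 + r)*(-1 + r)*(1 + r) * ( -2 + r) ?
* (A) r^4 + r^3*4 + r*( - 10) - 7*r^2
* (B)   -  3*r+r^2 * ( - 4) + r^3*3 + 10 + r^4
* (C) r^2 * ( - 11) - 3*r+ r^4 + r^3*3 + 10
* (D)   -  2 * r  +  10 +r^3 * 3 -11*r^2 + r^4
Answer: C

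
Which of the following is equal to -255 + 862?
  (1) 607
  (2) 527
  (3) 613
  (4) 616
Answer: 1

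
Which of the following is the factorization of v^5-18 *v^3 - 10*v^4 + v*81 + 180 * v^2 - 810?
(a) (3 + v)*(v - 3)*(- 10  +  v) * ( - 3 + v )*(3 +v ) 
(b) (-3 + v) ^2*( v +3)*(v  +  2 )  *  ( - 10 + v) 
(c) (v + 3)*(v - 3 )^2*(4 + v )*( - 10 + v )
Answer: a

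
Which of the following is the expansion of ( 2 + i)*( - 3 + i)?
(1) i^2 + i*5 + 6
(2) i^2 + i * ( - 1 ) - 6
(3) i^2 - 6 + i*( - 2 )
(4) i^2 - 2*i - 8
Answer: 2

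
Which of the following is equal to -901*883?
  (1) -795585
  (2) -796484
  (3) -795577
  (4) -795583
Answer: 4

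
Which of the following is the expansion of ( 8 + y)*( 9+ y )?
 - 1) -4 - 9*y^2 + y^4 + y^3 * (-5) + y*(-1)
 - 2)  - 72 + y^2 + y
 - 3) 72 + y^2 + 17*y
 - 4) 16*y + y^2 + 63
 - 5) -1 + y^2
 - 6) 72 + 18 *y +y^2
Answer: 3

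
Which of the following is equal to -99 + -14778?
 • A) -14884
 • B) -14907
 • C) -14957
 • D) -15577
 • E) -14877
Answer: E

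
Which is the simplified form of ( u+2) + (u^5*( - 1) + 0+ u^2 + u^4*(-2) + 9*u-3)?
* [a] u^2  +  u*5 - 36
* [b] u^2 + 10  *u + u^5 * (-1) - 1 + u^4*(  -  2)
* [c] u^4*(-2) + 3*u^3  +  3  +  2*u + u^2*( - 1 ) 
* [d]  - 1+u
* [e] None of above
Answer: b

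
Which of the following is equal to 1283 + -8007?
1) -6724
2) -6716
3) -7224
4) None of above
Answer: 1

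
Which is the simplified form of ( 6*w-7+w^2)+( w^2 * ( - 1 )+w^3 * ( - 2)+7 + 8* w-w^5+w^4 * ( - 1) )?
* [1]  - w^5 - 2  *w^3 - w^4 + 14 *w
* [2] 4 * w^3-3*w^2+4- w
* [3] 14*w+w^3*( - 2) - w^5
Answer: 1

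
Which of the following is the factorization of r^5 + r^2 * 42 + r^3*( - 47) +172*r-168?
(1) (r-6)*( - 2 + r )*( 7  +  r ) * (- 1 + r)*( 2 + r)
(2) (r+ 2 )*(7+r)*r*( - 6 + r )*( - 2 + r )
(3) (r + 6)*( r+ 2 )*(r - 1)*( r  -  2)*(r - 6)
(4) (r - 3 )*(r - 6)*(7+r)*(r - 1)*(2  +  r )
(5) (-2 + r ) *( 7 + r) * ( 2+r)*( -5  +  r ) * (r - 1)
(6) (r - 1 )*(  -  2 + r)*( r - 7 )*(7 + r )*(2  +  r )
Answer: 1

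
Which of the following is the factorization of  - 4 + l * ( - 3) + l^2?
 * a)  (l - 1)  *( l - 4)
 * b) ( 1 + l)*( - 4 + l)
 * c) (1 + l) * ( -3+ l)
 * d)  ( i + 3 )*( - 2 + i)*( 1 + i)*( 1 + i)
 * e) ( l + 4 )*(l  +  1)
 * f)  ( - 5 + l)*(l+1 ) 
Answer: b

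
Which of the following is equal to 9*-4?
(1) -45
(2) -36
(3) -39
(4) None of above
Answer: 2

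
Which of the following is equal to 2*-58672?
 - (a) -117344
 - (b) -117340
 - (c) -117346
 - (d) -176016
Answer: a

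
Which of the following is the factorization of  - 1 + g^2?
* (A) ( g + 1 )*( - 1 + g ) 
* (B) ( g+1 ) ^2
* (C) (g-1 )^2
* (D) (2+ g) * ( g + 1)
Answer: A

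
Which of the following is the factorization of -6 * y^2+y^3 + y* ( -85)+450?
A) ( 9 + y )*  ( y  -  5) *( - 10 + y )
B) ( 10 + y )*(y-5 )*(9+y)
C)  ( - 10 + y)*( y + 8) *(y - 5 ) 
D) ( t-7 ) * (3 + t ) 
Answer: A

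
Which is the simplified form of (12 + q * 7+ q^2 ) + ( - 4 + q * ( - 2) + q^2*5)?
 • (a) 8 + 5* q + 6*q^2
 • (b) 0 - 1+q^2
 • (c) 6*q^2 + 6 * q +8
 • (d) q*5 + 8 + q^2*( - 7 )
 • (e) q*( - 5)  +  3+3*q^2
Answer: a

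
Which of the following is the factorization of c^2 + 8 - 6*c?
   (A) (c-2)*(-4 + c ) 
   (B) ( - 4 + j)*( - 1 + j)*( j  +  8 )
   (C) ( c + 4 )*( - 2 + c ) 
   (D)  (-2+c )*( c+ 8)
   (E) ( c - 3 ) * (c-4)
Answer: A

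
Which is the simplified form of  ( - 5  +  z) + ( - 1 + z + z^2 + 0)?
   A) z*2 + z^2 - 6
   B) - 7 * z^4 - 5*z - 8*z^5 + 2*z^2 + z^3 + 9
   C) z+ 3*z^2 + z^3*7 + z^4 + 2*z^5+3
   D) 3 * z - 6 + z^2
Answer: A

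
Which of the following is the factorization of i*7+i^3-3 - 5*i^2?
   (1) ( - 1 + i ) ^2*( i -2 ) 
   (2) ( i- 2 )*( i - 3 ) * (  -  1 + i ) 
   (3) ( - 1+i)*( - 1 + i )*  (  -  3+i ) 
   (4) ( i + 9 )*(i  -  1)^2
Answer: 3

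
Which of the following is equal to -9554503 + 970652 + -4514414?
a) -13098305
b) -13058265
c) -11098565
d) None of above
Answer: d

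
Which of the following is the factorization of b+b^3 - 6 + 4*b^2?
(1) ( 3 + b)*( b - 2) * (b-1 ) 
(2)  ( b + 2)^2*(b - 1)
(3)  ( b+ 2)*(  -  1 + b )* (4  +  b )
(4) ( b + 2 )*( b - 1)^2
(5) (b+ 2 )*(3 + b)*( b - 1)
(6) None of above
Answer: 5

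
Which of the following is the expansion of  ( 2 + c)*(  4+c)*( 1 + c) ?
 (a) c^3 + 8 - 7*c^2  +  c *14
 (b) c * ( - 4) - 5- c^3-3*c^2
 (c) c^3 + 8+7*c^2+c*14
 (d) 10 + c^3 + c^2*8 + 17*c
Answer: c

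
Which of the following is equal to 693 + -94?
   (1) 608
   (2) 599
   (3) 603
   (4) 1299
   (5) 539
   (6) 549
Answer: 2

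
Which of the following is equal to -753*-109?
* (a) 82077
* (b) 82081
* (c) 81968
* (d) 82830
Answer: a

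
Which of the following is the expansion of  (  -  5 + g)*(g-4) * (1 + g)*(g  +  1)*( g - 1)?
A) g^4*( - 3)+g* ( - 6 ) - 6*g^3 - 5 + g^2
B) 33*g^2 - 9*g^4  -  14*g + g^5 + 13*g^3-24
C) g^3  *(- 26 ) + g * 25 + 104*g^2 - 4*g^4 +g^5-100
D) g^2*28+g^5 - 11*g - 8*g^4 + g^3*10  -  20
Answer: D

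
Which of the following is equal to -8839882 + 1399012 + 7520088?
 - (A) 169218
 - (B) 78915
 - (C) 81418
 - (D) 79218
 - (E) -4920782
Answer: D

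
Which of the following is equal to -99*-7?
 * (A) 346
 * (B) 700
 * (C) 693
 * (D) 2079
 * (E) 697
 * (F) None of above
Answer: C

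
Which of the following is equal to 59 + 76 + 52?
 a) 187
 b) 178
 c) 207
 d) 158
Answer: a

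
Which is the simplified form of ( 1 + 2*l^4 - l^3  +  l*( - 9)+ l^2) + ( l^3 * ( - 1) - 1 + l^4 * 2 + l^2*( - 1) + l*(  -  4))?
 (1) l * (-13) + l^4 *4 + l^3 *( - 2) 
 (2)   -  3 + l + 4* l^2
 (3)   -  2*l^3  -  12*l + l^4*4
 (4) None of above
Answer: 1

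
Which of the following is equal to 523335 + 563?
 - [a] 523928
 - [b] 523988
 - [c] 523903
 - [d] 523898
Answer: d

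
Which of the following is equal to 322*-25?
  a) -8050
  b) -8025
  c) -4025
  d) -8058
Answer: a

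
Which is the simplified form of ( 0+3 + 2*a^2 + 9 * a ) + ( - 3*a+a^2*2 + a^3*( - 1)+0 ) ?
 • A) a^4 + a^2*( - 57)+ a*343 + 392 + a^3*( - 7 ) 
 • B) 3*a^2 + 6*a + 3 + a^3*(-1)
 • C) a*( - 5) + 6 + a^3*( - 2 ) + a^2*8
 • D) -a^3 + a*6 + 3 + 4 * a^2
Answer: D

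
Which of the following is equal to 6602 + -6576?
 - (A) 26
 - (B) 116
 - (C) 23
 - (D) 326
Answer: A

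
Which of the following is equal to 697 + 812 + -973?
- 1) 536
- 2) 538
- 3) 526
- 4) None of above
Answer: 1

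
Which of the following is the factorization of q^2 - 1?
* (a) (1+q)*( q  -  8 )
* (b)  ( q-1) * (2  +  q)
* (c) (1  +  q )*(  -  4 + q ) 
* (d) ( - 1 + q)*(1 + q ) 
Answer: d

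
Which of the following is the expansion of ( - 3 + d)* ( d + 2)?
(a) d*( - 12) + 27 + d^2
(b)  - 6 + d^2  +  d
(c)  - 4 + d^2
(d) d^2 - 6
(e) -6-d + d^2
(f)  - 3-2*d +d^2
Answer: e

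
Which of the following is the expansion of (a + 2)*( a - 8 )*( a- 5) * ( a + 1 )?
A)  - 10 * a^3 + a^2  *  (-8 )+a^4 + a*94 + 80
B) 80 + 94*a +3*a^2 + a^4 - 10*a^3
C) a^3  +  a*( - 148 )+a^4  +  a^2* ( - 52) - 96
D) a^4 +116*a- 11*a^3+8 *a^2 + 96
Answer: B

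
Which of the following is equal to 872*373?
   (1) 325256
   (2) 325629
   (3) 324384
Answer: 1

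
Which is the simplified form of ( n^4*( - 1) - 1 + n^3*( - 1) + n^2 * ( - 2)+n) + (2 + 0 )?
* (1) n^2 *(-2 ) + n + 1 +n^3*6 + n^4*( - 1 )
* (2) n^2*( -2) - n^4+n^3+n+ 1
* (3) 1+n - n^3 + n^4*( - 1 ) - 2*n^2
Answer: 3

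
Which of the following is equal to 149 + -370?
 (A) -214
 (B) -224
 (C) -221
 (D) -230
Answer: C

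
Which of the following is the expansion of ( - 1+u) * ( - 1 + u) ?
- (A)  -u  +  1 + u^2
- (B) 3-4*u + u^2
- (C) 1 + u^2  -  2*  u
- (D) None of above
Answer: C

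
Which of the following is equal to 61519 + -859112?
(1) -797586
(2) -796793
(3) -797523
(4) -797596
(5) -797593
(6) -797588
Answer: 5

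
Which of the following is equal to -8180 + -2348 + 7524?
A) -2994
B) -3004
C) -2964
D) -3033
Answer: B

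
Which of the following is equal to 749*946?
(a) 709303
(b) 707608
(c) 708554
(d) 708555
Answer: c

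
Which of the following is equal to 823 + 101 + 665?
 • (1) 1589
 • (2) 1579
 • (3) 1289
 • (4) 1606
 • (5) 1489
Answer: 1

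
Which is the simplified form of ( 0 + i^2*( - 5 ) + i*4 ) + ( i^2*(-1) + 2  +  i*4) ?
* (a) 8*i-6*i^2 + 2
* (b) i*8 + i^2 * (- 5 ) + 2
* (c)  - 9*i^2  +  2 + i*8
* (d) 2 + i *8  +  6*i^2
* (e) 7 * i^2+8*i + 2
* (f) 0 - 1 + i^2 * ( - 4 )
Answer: a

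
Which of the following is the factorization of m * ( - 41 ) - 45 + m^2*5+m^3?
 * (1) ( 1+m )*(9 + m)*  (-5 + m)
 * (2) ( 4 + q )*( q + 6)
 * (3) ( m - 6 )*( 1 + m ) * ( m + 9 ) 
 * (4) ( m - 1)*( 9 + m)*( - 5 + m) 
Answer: 1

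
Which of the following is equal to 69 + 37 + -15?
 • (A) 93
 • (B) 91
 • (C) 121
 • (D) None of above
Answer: B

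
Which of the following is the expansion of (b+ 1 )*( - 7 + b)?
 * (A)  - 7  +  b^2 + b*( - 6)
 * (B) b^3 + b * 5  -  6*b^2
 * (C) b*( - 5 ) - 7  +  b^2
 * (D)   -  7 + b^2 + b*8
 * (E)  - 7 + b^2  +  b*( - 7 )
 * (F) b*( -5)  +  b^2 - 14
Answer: A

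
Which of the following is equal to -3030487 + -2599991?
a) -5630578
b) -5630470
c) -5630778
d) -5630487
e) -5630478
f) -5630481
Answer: e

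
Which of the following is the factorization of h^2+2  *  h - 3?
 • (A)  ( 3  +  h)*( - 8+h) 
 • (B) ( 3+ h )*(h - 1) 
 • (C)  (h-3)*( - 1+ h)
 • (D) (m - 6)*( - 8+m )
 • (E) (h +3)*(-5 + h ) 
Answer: B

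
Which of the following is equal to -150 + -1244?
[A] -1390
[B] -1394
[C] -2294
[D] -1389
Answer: B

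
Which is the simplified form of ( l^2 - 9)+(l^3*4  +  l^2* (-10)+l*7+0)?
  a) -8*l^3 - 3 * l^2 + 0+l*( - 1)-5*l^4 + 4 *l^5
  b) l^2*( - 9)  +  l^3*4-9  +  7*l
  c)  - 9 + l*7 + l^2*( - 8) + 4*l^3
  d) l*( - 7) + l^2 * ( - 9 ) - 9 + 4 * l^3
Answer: b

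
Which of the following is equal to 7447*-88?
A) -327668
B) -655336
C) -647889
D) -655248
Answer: B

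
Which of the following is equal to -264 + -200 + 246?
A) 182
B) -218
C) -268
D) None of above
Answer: B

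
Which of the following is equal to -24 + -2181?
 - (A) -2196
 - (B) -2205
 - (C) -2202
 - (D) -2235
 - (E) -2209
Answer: B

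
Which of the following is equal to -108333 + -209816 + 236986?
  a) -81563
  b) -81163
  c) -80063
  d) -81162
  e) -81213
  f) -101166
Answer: b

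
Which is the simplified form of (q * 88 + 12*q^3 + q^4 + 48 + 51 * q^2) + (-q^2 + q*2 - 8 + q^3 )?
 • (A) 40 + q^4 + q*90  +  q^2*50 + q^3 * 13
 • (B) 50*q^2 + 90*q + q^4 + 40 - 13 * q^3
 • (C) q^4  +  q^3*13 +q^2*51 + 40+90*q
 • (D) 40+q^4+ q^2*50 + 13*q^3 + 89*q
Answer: A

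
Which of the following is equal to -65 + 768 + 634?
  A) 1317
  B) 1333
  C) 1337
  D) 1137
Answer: C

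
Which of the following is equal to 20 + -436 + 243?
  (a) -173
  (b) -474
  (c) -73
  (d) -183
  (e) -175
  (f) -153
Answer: a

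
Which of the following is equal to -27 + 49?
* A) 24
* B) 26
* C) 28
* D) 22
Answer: D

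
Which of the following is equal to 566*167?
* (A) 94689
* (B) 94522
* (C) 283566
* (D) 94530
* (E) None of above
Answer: B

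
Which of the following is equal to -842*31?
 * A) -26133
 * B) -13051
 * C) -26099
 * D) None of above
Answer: D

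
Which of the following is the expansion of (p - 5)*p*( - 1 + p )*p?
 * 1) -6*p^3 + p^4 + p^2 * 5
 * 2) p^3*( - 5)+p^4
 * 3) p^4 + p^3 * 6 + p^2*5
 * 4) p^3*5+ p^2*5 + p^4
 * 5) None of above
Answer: 1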